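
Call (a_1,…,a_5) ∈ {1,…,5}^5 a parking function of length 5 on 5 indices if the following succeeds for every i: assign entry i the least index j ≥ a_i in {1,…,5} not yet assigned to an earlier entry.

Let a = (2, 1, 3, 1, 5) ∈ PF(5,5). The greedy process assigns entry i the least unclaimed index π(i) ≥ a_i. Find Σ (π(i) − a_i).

3

Σπ = 5·6/2 = 15 (π permutes [5]); Σa = 2+1+3+1+5 = 12; disp = 15−12 = 3.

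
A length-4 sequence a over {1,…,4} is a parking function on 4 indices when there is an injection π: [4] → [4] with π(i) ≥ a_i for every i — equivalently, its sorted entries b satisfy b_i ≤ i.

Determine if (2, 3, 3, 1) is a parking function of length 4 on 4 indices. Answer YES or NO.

Sorted: b = (1, 2, 3, 3).
  b_1=1 ≤ 1
  b_2=2 ≤ 2
  b_3=3 ≤ 3
  b_4=3 ≤ 4
All bounds hold ⇒ YES

YES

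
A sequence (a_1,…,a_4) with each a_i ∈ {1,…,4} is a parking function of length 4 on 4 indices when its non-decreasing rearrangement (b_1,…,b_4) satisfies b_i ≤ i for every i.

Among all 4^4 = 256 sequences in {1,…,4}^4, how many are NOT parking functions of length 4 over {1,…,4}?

|PF(4,4)| = 1·5^3 = 1·125 = 125 [KW]
One tuple (4,4,3,4) → sorted (3,4,4,4): b_1=3>1, not a PF.
So 256 − 125 = 131 fail.

131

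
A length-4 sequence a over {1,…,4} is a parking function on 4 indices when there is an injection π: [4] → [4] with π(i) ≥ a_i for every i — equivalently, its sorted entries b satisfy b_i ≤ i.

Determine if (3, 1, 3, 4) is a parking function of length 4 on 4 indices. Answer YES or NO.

Sorted: b = (1, 3, 3, 4).
  b_1=1 ≤ 1
  b_2=3 > 2
  fails at i=2 ⇒ NO

NO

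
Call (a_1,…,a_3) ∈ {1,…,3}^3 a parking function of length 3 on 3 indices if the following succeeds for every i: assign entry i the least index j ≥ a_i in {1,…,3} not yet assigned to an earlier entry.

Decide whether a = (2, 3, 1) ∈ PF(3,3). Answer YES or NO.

YES

Sorted: b = (1, 2, 3).
  b_1=1 ≤ 1
  b_2=2 ≤ 2
  b_3=3 ≤ 3
All bounds hold ⇒ YES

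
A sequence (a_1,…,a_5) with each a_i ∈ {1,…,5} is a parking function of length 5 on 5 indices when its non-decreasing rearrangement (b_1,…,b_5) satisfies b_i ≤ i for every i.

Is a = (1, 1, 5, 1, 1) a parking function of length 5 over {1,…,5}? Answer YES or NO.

YES

Sorted: b = (1, 1, 1, 1, 5).
  b_1=1 ≤ 1
  b_2=1 ≤ 2
  b_3=1 ≤ 3
  b_4=1 ≤ 4
  b_5=5 ≤ 5
All bounds hold ⇒ YES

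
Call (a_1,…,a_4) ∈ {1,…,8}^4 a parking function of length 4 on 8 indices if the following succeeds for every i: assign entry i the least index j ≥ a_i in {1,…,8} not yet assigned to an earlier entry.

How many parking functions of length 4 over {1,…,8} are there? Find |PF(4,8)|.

3645

|PF(4,8)| = (9−4)·9^(4−1) = 5·729 = 3645 (Konheim–Weiss)
E.g. (7,6,2,2) → sorted (2,2,6,7): b_i ≤ 4+i ∀i, a PF.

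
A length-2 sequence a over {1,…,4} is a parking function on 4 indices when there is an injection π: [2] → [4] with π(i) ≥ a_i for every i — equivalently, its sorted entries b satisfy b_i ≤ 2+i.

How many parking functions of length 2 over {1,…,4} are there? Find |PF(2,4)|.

#PF = (4+1−2)·(4+1)^{2−1} = 3·5 = 15 (Konheim–Weiss)
Check (3,2) → sorted (2,3): b_i ≤ 2+i ∀i, a PF.

15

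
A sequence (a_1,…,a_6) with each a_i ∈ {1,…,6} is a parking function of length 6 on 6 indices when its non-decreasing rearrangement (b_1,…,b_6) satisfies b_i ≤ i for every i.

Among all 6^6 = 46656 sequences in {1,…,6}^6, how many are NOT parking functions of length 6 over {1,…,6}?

29849

Count = (6−6+1)·(6+1)^(6−1) = 1 · 16807 = 16807 [KW]
One tuple (6,5,6,3,3,1) → sorted (1,3,3,5,6,6): b_2=3>2, not a PF.
Total 46656; non-PF = 46656−16807 = 29849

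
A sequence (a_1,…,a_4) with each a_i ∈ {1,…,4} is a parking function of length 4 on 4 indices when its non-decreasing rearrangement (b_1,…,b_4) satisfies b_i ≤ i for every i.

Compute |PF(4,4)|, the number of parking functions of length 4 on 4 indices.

125

|PF(4,4)| = (4+1−4)·(4+1)^{4−1} = 1 · 125 = 125 (Konheim–Weiss)
E.g. (1,2,4,2) → sorted (1,2,2,4): b_i ≤ i ∀i, a PF.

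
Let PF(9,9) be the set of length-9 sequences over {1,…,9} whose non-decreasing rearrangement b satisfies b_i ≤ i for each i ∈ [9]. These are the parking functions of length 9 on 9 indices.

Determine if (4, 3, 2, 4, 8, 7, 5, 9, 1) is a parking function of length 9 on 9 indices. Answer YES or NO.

Sorted: b = (1, 2, 3, 4, 4, 5, 7, 8, 9).
  b_1=1 ≤ 1
  b_2=2 ≤ 2
  b_3=3 ≤ 3
  b_4=4 ≤ 4
  b_5=4 ≤ 5
  b_6=5 ≤ 6
  b_7=7 ≤ 7
  b_8=8 ≤ 8
  b_9=9 ≤ 9
All bounds hold ⇒ YES

YES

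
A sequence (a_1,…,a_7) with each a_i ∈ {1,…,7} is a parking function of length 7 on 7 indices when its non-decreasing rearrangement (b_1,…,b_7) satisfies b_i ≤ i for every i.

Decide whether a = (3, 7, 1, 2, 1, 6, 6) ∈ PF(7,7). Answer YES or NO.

NO

Sorted: b = (1, 1, 2, 3, 6, 6, 7).
  b_1=1 ≤ 1
  b_2=1 ≤ 2
  b_3=2 ≤ 3
  b_4=3 ≤ 4
  b_5=6 > 5
  fails at i=5 ⇒ NO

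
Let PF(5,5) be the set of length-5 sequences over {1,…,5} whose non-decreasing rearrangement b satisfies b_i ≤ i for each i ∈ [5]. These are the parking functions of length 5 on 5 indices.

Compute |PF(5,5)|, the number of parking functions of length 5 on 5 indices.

1296

Count = (6−5)·6^(5−1) = 1·1296 = 1296 (Pollak)
Check (5,1,3,1,4) → sorted (1,1,3,4,5): b_i ≤ i ∀i, a PF.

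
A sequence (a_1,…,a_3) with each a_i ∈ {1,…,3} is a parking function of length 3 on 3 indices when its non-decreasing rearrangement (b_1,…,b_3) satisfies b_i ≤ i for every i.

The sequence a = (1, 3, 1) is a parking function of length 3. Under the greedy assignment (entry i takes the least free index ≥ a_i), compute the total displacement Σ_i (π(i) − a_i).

1

Σπ(i) = 1+…+3 = 6; Σa = 1+3+1 = 5; disp = 6−5 = 1.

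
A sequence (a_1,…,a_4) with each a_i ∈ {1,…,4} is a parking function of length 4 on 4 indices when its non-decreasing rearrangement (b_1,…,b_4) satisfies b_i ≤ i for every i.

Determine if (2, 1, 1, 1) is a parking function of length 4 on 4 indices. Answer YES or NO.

Rearranged: b = (1, 1, 1, 2).
  b_1=1 ≤ 1
  b_2=1 ≤ 2
  b_3=1 ≤ 3
  b_4=2 ≤ 4
All bounds hold ⇒ YES

YES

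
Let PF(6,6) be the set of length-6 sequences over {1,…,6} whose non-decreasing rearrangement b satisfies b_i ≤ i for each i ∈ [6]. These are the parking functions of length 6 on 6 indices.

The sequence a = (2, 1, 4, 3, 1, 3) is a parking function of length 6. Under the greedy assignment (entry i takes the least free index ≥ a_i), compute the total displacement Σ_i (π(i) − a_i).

7

Σπ = 21 ({1..6} each once); Σa = 2+1+4+3+1+3 = 14; disp = 21−14 = 7.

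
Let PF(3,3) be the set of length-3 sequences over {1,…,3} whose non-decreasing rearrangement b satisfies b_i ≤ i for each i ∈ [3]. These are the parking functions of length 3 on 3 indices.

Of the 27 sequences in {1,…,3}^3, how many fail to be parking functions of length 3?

11

|PF(3,3)| = (3−3+1)·(3+1)^(3−1) = 1·16 = 16
One tuple (2,2,2) → sorted (2,2,2): b_1=2>1, not a PF.
3^3 − 16 = 27 − 16 = 11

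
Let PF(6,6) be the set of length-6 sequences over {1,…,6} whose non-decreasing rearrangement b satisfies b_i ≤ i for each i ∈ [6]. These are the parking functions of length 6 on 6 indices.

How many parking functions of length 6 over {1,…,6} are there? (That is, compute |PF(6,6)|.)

16807

|PF(6,6)| = (6+1−6)·(6+1)^{6−1} = 1×16807 = 16807 (Pollak)
Example (3,5,4,1,1,1) → sorted (1,1,1,3,4,5): b_i ≤ i ∀i, a PF.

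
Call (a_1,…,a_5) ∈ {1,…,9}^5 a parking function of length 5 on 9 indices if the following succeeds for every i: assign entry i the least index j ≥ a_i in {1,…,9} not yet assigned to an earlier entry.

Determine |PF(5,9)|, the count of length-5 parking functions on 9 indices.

|PF(5,9)| = (9+1−5)·(9+1)^{5−1} = 5 · 10000 = 50000 [KW]
One tuple (5,7,2,1,6) → sorted (1,2,5,6,7): b_i ≤ 4+i ∀i, a PF.

50000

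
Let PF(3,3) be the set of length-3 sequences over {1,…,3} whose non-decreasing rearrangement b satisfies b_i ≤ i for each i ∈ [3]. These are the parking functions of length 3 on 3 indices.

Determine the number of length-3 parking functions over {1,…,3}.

Count = (3−3+1)·(3+1)^(3−1) = 1·16 = 16 (Pollak)
E.g. (1,2,3) → sorted (1,2,3): b_i ≤ i ∀i, a PF.

16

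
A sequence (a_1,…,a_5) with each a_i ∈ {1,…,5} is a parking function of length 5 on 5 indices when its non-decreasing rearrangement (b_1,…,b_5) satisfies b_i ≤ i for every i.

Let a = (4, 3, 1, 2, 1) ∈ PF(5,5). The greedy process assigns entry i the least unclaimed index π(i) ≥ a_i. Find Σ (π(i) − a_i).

Σπ = 5·6/2 = 15 (π permutes [5]); Σa = 4+3+1+2+1 = 11; disp = 15−11 = 4.

4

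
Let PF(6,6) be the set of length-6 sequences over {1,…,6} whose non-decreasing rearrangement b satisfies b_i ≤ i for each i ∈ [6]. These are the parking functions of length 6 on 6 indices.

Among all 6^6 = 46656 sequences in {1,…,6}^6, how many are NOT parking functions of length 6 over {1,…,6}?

|PF(6,6)| = (6−6+1)·(6+1)^(6−1) = 1·16807 = 16807
E.g. (3,5,6,3,5,3) → sorted (3,3,3,5,5,6): b_1=3>1, not a PF.
Total 46656; non-PF = 46656−16807 = 29849

29849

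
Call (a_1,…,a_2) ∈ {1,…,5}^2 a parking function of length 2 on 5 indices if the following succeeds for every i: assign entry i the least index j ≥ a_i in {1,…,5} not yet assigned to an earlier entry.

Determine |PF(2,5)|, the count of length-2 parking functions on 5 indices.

#PF = (6−2)·6^(2−1) = 4·6 = 24
Example (3,2) → sorted (2,3): b_i ≤ 3+i ∀i, a PF.

24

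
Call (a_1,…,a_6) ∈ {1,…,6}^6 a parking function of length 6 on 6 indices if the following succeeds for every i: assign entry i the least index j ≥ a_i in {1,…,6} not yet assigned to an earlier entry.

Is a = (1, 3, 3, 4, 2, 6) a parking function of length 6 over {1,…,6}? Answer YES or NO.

Order a: b = (1, 2, 3, 3, 4, 6).
  b_1=1 ≤ 1
  b_2=2 ≤ 2
  b_3=3 ≤ 3
  b_4=3 ≤ 4
  b_5=4 ≤ 5
  b_6=6 ≤ 6
All bounds hold ⇒ YES

YES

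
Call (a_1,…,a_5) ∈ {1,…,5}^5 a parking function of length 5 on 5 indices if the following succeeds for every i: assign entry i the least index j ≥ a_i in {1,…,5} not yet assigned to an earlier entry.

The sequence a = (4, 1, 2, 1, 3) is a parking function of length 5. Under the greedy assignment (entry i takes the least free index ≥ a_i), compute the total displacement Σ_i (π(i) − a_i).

4

Σπ(i) = 1+…+5 = 15; Σa = 4+1+2+1+3 = 11; disp = 15−11 = 4.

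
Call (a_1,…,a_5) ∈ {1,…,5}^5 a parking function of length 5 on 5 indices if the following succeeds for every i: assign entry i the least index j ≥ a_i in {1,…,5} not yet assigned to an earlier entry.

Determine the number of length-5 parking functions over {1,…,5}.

Count = (5+1−5)·(5+1)^{5−1} = 1 · 1296 = 1296
Check (2,1,1,4,4) → sorted (1,1,2,4,4): b_i ≤ i ∀i, a PF.

1296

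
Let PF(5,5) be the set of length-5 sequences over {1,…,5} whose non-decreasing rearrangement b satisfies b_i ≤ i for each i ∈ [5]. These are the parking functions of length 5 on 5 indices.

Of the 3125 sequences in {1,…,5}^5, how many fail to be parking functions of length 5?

#PF = (6−5)·6^(5−1) = 1·1296 = 1296 [KW]
Check (3,3,2,4,5) → sorted (2,3,3,4,5): b_1=2>1, not a PF.
So 3125 − 1296 = 1829 fail.

1829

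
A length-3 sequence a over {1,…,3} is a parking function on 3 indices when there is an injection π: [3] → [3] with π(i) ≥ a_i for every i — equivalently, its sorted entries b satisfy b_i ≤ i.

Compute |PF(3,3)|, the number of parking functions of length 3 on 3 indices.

#PF = 1·4^2 = 1 · 16 = 16 [KW]
One tuple (3,1,2) → sorted (1,2,3): b_i ≤ i ∀i, a PF.

16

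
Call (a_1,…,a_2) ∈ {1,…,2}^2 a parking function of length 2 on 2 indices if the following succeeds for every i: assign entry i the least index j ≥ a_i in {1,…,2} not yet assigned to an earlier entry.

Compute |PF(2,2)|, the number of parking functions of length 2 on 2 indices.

3

Count = (3−2)·3^(2−1) = 1 · 3 = 3 (Pollak)
Example (2,1) → sorted (1,2): b_i ≤ i ∀i, a PF.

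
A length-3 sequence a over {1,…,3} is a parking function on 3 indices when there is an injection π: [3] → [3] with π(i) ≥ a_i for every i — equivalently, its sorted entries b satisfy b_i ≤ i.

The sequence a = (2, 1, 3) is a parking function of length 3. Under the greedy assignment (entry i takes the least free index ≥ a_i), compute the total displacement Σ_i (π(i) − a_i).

Σπ(i) = 1+…+3 = 6; Σa = 2+1+3 = 6; disp = 6−6 = 0.

0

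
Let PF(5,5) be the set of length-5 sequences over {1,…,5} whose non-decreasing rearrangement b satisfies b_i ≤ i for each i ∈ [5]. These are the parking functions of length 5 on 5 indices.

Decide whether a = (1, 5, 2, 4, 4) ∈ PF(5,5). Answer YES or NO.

Rearranged: b = (1, 2, 4, 4, 5).
  b_1=1 ≤ 1
  b_2=2 ≤ 2
  b_3=4 > 3
  fails at i=3 ⇒ NO

NO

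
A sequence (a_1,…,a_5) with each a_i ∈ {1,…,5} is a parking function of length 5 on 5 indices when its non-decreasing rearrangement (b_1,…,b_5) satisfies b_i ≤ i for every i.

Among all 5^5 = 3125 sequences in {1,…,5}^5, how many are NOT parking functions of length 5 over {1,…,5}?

1829

#PF = (5+1−5)·(5+1)^{5−1} = 1·1296 = 1296
One tuple (4,3,5,4,4) → sorted (3,4,4,4,5): b_1=3>1, not a PF.
5^5 − 1296 = 3125 − 1296 = 1829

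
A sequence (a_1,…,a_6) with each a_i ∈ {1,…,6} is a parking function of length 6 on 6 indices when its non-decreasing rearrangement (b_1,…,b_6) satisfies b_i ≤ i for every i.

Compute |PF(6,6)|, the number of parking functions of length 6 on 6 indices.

16807

Count = (7−6)·7^(6−1) = 1×16807 = 16807 (Konheim–Weiss)
E.g. (4,3,6,2,4,1) → sorted (1,2,3,4,4,6): b_i ≤ i ∀i, a PF.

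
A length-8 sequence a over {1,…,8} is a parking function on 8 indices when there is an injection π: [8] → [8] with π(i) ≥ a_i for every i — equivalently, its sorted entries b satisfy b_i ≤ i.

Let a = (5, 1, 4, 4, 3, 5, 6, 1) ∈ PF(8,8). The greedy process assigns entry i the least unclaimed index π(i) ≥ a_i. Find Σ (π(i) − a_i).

Σπ = 8·9/2 = 36 (π permutes [8]); Σa = 5+1+4+4+3+5+6+1 = 29; disp = 36−29 = 7.

7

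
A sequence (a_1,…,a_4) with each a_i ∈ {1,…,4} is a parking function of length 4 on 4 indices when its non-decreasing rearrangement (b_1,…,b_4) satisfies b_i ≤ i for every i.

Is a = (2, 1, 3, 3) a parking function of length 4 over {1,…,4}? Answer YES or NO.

YES

Order a: b = (1, 2, 3, 3).
  b_1=1 ≤ 1
  b_2=2 ≤ 2
  b_3=3 ≤ 3
  b_4=3 ≤ 4
All bounds hold ⇒ YES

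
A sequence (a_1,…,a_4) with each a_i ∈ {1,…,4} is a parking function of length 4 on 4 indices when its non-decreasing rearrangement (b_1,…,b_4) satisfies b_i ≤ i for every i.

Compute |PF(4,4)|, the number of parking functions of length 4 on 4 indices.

Count = (4−4+1)·(4+1)^(4−1) = 1×125 = 125 (Konheim–Weiss)
Example (3,1,1,3) → sorted (1,1,3,3): b_i ≤ i ∀i, a PF.

125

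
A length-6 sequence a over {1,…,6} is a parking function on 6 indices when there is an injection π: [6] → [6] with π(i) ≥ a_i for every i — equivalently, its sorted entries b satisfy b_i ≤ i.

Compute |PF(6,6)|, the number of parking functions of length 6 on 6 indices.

16807

|PF| = (6+1−6)·(6+1)^{6−1} = 1×16807 = 16807 [KW]
Check (6,1,2,4,1,3) → sorted (1,1,2,3,4,6): b_i ≤ i ∀i, a PF.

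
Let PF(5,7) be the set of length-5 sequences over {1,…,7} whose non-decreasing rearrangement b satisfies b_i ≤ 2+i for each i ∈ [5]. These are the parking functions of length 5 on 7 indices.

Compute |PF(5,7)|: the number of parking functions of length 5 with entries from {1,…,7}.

12288

#PF = (8−5)·8^(5−1) = 3×4096 = 12288 (Pollak)
E.g. (1,1,1,6,7) → sorted (1,1,1,6,7): b_i ≤ 2+i ∀i, a PF.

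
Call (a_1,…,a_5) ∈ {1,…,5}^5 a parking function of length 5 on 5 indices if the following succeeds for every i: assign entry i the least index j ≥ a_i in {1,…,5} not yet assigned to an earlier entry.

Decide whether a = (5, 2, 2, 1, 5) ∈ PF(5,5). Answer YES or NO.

NO

Sorted: b = (1, 2, 2, 5, 5).
  b_1=1 ≤ 1
  b_2=2 ≤ 2
  b_3=2 ≤ 3
  b_4=5 > 4
  fails at i=4 ⇒ NO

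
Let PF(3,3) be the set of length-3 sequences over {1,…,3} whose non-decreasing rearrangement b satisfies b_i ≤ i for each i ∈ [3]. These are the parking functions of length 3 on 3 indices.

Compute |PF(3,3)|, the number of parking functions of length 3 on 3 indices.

#PF = (3+1−3)·(3+1)^{3−1} = 1 · 16 = 16 (Konheim–Weiss)
One tuple (1,1,2) → sorted (1,1,2): b_i ≤ i ∀i, a PF.

16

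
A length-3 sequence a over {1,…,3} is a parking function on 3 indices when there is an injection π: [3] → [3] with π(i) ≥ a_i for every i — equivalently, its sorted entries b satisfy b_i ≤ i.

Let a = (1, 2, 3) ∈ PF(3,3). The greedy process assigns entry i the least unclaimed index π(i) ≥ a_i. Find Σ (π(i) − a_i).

0

Σπ = 3·4/2 = 6 (π permutes [3]); Σa = 1+2+3 = 6; disp = 6−6 = 0.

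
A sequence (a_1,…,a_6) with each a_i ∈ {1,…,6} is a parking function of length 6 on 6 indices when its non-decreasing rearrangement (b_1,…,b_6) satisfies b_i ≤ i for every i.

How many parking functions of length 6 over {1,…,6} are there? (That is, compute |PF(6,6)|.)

16807

|PF(6,6)| = (6−6+1)·(6+1)^(6−1) = 1 · 16807 = 16807 [KW]
Example (2,3,2,1,4,3) → sorted (1,2,2,3,3,4): b_i ≤ i ∀i, a PF.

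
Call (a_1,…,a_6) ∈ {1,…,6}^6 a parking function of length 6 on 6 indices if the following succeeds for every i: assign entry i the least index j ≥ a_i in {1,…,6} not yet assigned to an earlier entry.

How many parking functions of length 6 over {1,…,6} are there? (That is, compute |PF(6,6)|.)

16807

|PF(6,6)| = (6+1−6)·(6+1)^{6−1} = 1×16807 = 16807 [KW]
Example (6,1,1,1,1,2) → sorted (1,1,1,1,2,6): b_i ≤ i ∀i, a PF.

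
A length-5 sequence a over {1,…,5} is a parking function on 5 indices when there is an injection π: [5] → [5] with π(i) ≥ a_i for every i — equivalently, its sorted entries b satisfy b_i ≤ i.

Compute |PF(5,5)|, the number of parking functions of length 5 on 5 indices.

1296

Count = (5+1−5)·(5+1)^{5−1} = 1·1296 = 1296 [KW]
Example (4,2,3,1,4) → sorted (1,2,3,4,4): b_i ≤ i ∀i, a PF.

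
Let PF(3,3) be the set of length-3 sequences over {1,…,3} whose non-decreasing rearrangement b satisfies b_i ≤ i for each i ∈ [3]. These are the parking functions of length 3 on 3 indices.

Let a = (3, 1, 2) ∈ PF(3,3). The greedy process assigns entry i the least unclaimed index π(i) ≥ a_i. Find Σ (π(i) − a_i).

Σπ = 3·4/2 = 6 (π permutes [3]); Σa = 3+1+2 = 6; disp = 6−6 = 0.

0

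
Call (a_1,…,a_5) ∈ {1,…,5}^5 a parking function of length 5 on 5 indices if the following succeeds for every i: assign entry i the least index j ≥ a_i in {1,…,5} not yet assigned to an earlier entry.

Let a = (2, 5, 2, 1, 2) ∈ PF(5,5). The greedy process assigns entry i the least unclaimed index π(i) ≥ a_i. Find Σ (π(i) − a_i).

3

Σπ = 5·6/2 = 15 (π permutes [5]); Σa = 2+5+2+1+2 = 12; disp = 15−12 = 3.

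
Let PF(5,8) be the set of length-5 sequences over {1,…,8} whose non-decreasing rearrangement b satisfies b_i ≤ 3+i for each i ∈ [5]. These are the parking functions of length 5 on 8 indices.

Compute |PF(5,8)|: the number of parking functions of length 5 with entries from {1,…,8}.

|PF| = (9−5)·9^(5−1) = 4·6561 = 26244
One tuple (1,8,7,1,4) → sorted (1,1,4,7,8): b_i ≤ 3+i ∀i, a PF.

26244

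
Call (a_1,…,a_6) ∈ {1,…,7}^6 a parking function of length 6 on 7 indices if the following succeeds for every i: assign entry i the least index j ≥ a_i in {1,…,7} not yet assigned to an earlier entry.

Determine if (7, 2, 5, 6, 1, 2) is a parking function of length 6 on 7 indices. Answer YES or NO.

Order a: b = (1, 2, 2, 5, 6, 7).
  b_1=1 ≤ 2
  b_2=2 ≤ 3
  b_3=2 ≤ 4
  b_4=5 ≤ 5
  b_5=6 ≤ 6
  b_6=7 ≤ 7
All bounds hold ⇒ YES

YES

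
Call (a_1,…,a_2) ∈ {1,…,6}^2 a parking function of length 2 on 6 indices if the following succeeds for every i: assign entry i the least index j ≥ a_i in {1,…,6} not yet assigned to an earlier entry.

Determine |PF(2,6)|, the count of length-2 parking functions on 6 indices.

35

Count = (7−2)·7^(2−1) = 5×7 = 35
E.g. (6,1) → sorted (1,6): b_i ≤ 4+i ∀i, a PF.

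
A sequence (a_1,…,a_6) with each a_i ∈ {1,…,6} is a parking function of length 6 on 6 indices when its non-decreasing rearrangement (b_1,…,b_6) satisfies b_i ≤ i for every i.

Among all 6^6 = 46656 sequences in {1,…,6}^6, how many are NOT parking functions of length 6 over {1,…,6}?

|PF(6,6)| = 1·7^5 = 1 · 16807 = 16807 (Pollak)
E.g. (5,5,2,5,4,3) → sorted (2,3,4,5,5,5): b_1=2>1, not a PF.
6^6 − 16807 = 46656 − 16807 = 29849

29849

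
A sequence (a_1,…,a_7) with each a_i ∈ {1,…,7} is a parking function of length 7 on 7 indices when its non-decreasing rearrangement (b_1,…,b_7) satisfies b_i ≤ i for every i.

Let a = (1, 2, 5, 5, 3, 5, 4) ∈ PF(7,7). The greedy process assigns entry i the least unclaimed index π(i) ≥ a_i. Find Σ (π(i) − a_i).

Σπ(i) = 1+…+7 = 28; Σa = 1+2+5+5+3+5+4 = 25; disp = 28−25 = 3.

3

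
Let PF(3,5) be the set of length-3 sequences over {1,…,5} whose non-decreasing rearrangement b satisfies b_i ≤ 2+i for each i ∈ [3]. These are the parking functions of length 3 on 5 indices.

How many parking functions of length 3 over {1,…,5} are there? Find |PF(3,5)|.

Count = 3·6^2 = 3 · 36 = 108
Example (4,1,5) → sorted (1,4,5): b_i ≤ 2+i ∀i, a PF.

108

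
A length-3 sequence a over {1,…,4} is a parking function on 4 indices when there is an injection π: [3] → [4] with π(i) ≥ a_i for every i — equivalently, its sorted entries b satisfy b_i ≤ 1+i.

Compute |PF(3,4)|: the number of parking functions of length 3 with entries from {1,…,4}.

50

#PF = 2·5^2 = 2 · 25 = 50 [KW]
Check (2,1,1) → sorted (1,1,2): b_i ≤ 1+i ∀i, a PF.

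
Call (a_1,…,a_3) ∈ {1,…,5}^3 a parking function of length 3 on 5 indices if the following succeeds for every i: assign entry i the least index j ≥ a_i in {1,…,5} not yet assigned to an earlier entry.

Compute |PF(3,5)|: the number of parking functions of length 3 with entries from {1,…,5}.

108

|PF| = (6−3)·6^(3−1) = 3·36 = 108 [KW]
One tuple (5,1,1) → sorted (1,1,5): b_i ≤ 2+i ∀i, a PF.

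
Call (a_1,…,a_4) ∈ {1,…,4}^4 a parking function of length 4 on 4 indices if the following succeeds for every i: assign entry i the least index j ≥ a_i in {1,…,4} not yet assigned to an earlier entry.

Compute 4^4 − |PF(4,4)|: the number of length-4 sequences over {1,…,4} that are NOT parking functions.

131

|PF| = (5−4)·5^(4−1) = 1 · 125 = 125 [KW]
Check (3,2,4,2) → sorted (2,2,3,4): b_1=2>1, not a PF.
4^4 − 125 = 256 − 125 = 131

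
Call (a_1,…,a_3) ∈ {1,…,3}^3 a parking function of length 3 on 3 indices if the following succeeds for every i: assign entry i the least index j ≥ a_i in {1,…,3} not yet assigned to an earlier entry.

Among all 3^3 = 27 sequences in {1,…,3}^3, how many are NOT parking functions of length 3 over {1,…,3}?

11

|PF| = 1·4^2 = 1 · 16 = 16 [KW]
One tuple (3,2,2) → sorted (2,2,3): b_1=2>1, not a PF.
Total 27; non-PF = 27−16 = 11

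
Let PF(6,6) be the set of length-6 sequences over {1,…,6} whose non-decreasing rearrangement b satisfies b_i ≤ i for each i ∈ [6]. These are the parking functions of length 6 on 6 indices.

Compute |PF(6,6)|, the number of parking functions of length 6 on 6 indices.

16807

|PF| = (7−6)·7^(6−1) = 1·16807 = 16807 [KW]
One tuple (2,6,1,4,5,1) → sorted (1,1,2,4,5,6): b_i ≤ i ∀i, a PF.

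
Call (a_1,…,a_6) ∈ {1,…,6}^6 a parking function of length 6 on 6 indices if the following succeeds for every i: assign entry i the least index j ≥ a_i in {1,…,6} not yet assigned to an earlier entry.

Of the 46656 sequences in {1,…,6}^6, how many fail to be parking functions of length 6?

#PF = (7−6)·7^(6−1) = 1 · 16807 = 16807 [KW]
Check (2,4,6,4,4,6) → sorted (2,4,4,4,6,6): b_1=2>1, not a PF.
Total 46656; non-PF = 46656−16807 = 29849

29849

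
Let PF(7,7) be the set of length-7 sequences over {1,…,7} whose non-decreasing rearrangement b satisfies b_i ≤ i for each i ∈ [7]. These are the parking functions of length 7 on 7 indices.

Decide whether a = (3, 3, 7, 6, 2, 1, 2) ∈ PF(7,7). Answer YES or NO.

YES

Sorted: b = (1, 2, 2, 3, 3, 6, 7).
  b_1=1 ≤ 1
  b_2=2 ≤ 2
  b_3=2 ≤ 3
  b_4=3 ≤ 4
  b_5=3 ≤ 5
  b_6=6 ≤ 6
  b_7=7 ≤ 7
All bounds hold ⇒ YES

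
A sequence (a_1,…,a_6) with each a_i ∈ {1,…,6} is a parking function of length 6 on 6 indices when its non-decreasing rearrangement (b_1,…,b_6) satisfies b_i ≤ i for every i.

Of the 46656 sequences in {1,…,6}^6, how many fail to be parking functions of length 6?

|PF(6,6)| = (6−6+1)·(6+1)^(6−1) = 1×16807 = 16807 (Konheim–Weiss)
Example (2,6,6,4,2,6) → sorted (2,2,4,6,6,6): b_1=2>1, not a PF.
6^6 − 16807 = 46656 − 16807 = 29849

29849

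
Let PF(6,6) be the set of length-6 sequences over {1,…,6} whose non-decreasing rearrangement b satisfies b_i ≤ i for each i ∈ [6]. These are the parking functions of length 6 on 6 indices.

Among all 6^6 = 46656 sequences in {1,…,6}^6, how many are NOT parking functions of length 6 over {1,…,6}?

29849

Count = 1·7^5 = 1 · 16807 = 16807 (Pollak)
Example (2,4,6,3,6,3) → sorted (2,3,3,4,6,6): b_1=2>1, not a PF.
6^6 − 16807 = 46656 − 16807 = 29849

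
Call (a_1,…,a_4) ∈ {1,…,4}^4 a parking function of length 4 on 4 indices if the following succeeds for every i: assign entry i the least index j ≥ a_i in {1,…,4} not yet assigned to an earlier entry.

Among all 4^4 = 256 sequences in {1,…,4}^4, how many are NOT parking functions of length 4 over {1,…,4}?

|PF| = (5−4)·5^(4−1) = 1·125 = 125
Example (4,2,4,2) → sorted (2,2,4,4): b_1=2>1, not a PF.
So 256 − 125 = 131 fail.

131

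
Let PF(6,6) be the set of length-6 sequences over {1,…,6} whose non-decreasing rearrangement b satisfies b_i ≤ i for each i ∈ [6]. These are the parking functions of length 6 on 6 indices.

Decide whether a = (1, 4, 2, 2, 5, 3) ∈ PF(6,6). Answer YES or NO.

Sorted: b = (1, 2, 2, 3, 4, 5).
  b_1=1 ≤ 1
  b_2=2 ≤ 2
  b_3=2 ≤ 3
  b_4=3 ≤ 4
  b_5=4 ≤ 5
  b_6=5 ≤ 6
All bounds hold ⇒ YES

YES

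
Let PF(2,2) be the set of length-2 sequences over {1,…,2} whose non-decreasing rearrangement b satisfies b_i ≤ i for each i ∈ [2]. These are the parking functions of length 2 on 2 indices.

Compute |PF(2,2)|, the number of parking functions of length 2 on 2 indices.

|PF(2,2)| = 1·3^1 = 1×3 = 3 (Pollak)
One tuple (1,1) → sorted (1,1): b_i ≤ i ∀i, a PF.

3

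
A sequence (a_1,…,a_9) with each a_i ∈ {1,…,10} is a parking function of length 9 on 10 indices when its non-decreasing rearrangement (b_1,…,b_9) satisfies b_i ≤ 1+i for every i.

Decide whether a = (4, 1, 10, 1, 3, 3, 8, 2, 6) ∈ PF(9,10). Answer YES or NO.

Rearranged: b = (1, 1, 2, 3, 3, 4, 6, 8, 10).
  b_1=1 ≤ 2
  b_2=1 ≤ 3
  b_3=2 ≤ 4
  b_4=3 ≤ 5
  b_5=3 ≤ 6
  b_6=4 ≤ 7
  b_7=6 ≤ 8
  b_8=8 ≤ 9
  b_9=10 ≤ 10
All bounds hold ⇒ YES

YES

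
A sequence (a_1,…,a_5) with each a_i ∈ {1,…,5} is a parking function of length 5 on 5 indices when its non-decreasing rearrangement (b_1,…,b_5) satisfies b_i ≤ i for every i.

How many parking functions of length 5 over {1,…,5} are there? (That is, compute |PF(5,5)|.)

1296

|PF(5,5)| = 1·6^4 = 1 · 1296 = 1296
Example (4,4,1,3,2) → sorted (1,2,3,4,4): b_i ≤ i ∀i, a PF.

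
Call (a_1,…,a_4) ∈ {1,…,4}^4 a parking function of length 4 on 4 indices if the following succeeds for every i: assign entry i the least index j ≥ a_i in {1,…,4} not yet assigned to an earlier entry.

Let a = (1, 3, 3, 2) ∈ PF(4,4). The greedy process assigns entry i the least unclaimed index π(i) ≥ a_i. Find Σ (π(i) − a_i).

Σπ(i) = 1+…+4 = 10; Σa = 1+3+3+2 = 9; disp = 10−9 = 1.

1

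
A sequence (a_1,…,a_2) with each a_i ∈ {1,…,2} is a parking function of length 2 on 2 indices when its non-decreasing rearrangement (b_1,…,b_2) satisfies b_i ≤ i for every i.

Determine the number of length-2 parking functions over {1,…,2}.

3

Count = (3−2)·3^(2−1) = 1 · 3 = 3 (Konheim–Weiss)
E.g. (1,1) → sorted (1,1): b_i ≤ i ∀i, a PF.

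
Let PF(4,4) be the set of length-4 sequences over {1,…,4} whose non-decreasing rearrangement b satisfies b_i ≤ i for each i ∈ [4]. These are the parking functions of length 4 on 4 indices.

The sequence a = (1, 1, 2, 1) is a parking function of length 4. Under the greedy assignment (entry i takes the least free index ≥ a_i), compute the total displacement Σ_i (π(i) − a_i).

Σπ = 10 ({1..4} each once); Σa = 1+1+2+1 = 5; disp = 10−5 = 5.

5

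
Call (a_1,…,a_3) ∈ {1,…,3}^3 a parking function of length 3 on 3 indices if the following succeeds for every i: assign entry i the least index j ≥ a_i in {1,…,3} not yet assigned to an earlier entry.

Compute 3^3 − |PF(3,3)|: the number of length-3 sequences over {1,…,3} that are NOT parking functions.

|PF(3,3)| = (3+1−3)·(3+1)^{3−1} = 1·16 = 16
Check (3,3,1) → sorted (1,3,3): b_2=3>2, not a PF.
3^3 − 16 = 27 − 16 = 11

11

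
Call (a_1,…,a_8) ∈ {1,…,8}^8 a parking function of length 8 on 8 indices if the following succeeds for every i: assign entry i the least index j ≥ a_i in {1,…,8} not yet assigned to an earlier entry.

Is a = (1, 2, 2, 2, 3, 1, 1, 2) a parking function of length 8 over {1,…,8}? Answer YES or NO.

Order a: b = (1, 1, 1, 2, 2, 2, 2, 3).
  b_1=1 ≤ 1
  b_2=1 ≤ 2
  b_3=1 ≤ 3
  b_4=2 ≤ 4
  b_5=2 ≤ 5
  b_6=2 ≤ 6
  b_7=2 ≤ 7
  b_8=3 ≤ 8
All bounds hold ⇒ YES

YES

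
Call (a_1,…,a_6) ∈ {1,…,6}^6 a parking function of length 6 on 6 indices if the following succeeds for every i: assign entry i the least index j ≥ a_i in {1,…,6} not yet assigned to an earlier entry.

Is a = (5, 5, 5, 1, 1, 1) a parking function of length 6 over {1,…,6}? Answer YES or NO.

Order a: b = (1, 1, 1, 5, 5, 5).
  b_1=1 ≤ 1
  b_2=1 ≤ 2
  b_3=1 ≤ 3
  b_4=5 > 4
  fails at i=4 ⇒ NO

NO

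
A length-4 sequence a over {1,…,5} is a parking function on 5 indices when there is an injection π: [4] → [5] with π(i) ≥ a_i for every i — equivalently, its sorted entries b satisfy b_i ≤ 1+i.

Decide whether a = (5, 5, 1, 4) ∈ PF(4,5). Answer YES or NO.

NO

Sorted: b = (1, 4, 5, 5).
  b_1=1 ≤ 2
  b_2=4 > 3
  fails at i=2 ⇒ NO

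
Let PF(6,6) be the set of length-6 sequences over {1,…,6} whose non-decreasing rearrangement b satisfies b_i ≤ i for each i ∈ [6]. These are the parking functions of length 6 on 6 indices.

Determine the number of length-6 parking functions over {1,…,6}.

16807

Count = (6+1−6)·(6+1)^{6−1} = 1×16807 = 16807 (Konheim–Weiss)
Check (1,3,2,4,1,1) → sorted (1,1,1,2,3,4): b_i ≤ i ∀i, a PF.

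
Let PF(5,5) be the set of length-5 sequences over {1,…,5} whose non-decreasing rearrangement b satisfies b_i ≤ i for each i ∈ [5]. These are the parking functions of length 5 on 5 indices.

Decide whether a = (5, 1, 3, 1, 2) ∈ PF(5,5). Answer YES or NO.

YES

Order a: b = (1, 1, 2, 3, 5).
  b_1=1 ≤ 1
  b_2=1 ≤ 2
  b_3=2 ≤ 3
  b_4=3 ≤ 4
  b_5=5 ≤ 5
All bounds hold ⇒ YES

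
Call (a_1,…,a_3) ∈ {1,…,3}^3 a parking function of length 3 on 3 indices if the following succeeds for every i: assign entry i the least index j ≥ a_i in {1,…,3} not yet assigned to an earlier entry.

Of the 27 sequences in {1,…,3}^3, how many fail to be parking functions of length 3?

11

|PF(3,3)| = 1·4^2 = 1×16 = 16 (Konheim–Weiss)
Check (3,1,3) → sorted (1,3,3): b_2=3>2, not a PF.
3^3 − 16 = 27 − 16 = 11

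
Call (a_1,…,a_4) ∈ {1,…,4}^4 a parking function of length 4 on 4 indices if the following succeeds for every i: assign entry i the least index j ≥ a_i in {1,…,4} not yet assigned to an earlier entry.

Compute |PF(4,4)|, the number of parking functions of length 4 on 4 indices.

125

|PF| = (4−4+1)·(4+1)^(4−1) = 1·125 = 125 (Pollak)
Example (1,3,1,2) → sorted (1,1,2,3): b_i ≤ i ∀i, a PF.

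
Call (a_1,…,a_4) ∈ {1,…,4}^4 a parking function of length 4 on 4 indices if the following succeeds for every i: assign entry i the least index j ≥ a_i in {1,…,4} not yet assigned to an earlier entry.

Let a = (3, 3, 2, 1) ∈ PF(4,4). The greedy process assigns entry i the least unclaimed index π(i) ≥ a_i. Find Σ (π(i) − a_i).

1

Σπ(i) = 1+…+4 = 10; Σa = 3+3+2+1 = 9; disp = 10−9 = 1.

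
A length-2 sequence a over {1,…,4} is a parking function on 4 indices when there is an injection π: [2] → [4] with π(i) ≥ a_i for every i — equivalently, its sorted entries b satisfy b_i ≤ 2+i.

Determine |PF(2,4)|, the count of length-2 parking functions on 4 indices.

15

#PF = (4+1−2)·(4+1)^{2−1} = 3 · 5 = 15 [KW]
Example (4,1) → sorted (1,4): b_i ≤ 2+i ∀i, a PF.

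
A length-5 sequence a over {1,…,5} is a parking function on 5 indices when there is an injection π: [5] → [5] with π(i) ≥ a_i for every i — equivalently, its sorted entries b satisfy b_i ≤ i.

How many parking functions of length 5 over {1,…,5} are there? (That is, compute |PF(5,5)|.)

1296

|PF| = (5−5+1)·(5+1)^(5−1) = 1·1296 = 1296 [KW]
E.g. (3,5,1,2,1) → sorted (1,1,2,3,5): b_i ≤ i ∀i, a PF.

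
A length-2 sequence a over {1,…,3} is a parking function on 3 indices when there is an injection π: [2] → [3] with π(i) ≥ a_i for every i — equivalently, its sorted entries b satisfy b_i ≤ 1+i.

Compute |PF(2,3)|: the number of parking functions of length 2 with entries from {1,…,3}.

8

|PF| = (3+1−2)·(3+1)^{2−1} = 2×4 = 8 (Pollak)
E.g. (3,1) → sorted (1,3): b_i ≤ 1+i ∀i, a PF.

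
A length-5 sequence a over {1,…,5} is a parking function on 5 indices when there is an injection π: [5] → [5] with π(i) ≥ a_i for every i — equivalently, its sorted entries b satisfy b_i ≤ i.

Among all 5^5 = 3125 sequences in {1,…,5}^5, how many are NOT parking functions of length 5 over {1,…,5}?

|PF| = (5−5+1)·(5+1)^(5−1) = 1·1296 = 1296 (Konheim–Weiss)
E.g. (2,5,5,4,5) → sorted (2,4,5,5,5): b_1=2>1, not a PF.
Total 3125; non-PF = 3125−1296 = 1829

1829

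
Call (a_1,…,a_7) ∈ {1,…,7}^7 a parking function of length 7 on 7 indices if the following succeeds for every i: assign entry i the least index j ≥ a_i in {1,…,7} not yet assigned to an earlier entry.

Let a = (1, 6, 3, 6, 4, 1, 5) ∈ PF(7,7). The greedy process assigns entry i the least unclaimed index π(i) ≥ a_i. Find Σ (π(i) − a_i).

2

Σπ(i) = 1+…+7 = 28; Σa = 1+6+3+6+4+1+5 = 26; disp = 28−26 = 2.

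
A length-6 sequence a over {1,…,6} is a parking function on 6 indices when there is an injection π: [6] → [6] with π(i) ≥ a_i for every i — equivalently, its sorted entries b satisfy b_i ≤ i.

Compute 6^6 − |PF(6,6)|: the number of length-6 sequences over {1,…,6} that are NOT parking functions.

29849

#PF = (6+1−6)·(6+1)^{6−1} = 1·16807 = 16807 (Konheim–Weiss)
Example (6,5,5,4,3,5) → sorted (3,4,5,5,5,6): b_1=3>1, not a PF.
Total 46656; non-PF = 46656−16807 = 29849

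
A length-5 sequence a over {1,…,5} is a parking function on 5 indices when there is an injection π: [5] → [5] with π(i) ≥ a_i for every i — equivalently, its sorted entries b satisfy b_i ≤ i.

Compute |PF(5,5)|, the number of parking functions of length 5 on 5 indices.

Count = (5+1−5)·(5+1)^{5−1} = 1·1296 = 1296
One tuple (1,3,1,5,4) → sorted (1,1,3,4,5): b_i ≤ i ∀i, a PF.

1296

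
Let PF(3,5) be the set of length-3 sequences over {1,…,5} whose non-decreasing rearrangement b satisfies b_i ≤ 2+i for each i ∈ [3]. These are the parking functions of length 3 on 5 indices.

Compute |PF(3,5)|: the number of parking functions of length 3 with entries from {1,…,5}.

108

|PF(3,5)| = (5+1−3)·(5+1)^{3−1} = 3 · 36 = 108 (Pollak)
E.g. (5,1,3) → sorted (1,3,5): b_i ≤ 2+i ∀i, a PF.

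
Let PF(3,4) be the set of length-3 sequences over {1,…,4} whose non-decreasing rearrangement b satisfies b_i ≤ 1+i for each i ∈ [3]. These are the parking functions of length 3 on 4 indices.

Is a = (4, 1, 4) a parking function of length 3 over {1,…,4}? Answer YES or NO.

NO

Order a: b = (1, 4, 4).
  b_1=1 ≤ 2
  b_2=4 > 3
  fails at i=2 ⇒ NO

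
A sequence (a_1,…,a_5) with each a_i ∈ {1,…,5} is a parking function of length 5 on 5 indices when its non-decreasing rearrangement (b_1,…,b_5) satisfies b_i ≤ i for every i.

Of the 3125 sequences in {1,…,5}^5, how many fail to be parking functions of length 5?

1829

#PF = (6−5)·6^(5−1) = 1·1296 = 1296
Check (4,3,3,5,2) → sorted (2,3,3,4,5): b_1=2>1, not a PF.
5^5 − 1296 = 3125 − 1296 = 1829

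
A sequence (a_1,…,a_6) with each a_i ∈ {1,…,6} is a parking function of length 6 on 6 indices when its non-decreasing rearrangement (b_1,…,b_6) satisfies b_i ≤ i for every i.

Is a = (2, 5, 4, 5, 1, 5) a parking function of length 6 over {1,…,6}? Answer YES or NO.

Order a: b = (1, 2, 4, 5, 5, 5).
  b_1=1 ≤ 1
  b_2=2 ≤ 2
  b_3=4 > 3
  fails at i=3 ⇒ NO

NO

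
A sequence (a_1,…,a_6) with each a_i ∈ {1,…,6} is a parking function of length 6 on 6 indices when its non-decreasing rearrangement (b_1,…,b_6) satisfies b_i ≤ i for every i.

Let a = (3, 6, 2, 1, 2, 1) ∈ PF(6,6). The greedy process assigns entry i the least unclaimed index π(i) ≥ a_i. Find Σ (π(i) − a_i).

6

Σπ = 21 ({1..6} each once); Σa = 3+6+2+1+2+1 = 15; disp = 21−15 = 6.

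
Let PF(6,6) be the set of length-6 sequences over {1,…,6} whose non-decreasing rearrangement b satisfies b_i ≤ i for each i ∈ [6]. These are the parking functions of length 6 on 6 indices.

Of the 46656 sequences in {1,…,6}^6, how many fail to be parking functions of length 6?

29849

|PF(6,6)| = (7−6)·7^(6−1) = 1×16807 = 16807 (Konheim–Weiss)
Example (2,6,1,6,5,5) → sorted (1,2,5,5,6,6): b_3=5>3, not a PF.
Total 46656; non-PF = 46656−16807 = 29849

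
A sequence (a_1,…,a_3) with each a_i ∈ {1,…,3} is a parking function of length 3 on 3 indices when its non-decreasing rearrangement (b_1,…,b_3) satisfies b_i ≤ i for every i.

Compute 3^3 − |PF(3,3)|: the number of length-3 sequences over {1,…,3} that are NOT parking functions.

|PF(3,3)| = 1·4^2 = 1 · 16 = 16
One tuple (3,2,2) → sorted (2,2,3): b_1=2>1, not a PF.
So 27 − 16 = 11 fail.

11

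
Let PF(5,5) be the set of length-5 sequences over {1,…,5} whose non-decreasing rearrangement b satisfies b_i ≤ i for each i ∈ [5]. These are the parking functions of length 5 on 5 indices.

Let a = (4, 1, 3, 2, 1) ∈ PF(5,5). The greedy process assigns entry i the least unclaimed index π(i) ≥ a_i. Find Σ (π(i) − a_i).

4

Σπ = 5·6/2 = 15 (π permutes [5]); Σa = 4+1+3+2+1 = 11; disp = 15−11 = 4.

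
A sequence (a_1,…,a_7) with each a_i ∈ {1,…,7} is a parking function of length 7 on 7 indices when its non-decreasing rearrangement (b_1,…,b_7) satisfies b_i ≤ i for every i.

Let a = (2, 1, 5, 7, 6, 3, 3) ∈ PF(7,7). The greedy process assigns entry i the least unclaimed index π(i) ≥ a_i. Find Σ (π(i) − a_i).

1

Σπ = 28 ({1..7} each once); Σa = 2+1+5+7+6+3+3 = 27; disp = 28−27 = 1.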